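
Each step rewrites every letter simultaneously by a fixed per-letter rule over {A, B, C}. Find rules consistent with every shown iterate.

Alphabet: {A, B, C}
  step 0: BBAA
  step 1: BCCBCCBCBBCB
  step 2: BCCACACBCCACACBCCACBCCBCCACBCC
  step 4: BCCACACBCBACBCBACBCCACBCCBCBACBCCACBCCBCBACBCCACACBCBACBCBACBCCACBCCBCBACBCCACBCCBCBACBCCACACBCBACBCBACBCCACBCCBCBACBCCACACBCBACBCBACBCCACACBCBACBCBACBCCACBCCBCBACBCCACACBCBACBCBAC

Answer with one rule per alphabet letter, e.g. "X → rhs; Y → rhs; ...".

  step 1 ⇒ step 2: BCCBCCBCBBCB ⇒ BCC·AC·AC·BCC·AC·AC·BCC·AC·BCC·BCC·AC·BCC
    B ↦ BCC
    C ↦ AC
  step 0 ⇒ step 1: BBAA ⇒ BCC·BCC·BCB·BCB
    A ↦ BCB

A->BCB, B->BCC, C->AC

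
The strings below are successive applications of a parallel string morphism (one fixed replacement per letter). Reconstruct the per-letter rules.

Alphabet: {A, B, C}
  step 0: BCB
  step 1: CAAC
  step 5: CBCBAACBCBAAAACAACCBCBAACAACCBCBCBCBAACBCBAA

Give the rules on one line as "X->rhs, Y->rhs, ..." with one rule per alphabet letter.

  step 0 ⇒ step 1: BCB ⇒ C·AA·C
    B ↦ C
    C ↦ AA
    A ↦ CB  (constrained at step 1)

A->CB, B->C, C->AA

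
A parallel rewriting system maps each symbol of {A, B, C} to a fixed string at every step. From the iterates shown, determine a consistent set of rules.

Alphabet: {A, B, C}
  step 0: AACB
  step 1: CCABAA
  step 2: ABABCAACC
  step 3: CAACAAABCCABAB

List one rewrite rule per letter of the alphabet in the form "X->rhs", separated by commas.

A->C, B->AA, C->AB

  step 2 ⇒ step 3: ABABCAACC ⇒ C·AA·C·AA·AB·C·C·AB·AB
    A ↦ C
    B ↦ AA
    C ↦ AB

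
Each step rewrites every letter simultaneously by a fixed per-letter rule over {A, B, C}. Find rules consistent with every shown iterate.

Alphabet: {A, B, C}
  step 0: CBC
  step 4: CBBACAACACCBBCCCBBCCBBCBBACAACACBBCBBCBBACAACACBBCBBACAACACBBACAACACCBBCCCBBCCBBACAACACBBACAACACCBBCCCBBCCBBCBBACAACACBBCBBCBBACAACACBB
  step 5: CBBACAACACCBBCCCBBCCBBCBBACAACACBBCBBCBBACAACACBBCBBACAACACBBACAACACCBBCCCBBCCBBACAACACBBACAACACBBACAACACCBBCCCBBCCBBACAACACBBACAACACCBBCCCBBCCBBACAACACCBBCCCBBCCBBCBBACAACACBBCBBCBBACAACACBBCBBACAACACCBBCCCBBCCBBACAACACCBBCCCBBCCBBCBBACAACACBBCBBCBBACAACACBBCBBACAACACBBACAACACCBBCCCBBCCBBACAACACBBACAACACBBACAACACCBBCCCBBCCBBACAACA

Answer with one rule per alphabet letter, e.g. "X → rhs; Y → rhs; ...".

A->C, B->ACA, C->CBB

  step 4 ⇒ step 5: CBBACAACACCBBCCCBBCCBBCBBACAACACBBCBBCBBACAACACBBCBBACAACACBBACAACACCBBCCCBBCCBBACAACACBBACAACACCBBCCCBBCCBBCBBACAACACBBCBBCBBACAACACBB ⇒ CBB·ACA·ACA·C·CBB·C·C·CBB·C·CBB·CBB·ACA·ACA·CBB·CBB·CBB·ACA·ACA·CBB·CBB·ACA·ACA·CBB·ACA·ACA·C·CBB·C·C·CBB·C·CBB·ACA·ACA·CBB·ACA·ACA·CBB·ACA·ACA·C·CBB·C·C·CBB·C·CBB·ACA·ACA·CBB·ACA·ACA·C·CBB·C·C·CBB·C·CBB·ACA·ACA·C·CBB·C·C·CBB·C·CBB·CBB·ACA·ACA·CBB·CBB·CBB·ACA·ACA·CBB·CBB·ACA·ACA·C·CBB·C·C·CBB·C·CBB·ACA·ACA·C·CBB·C·C·CBB·C·CBB·CBB·ACA·ACA·CBB·CBB·CBB·ACA·ACA·CBB·CBB·ACA·ACA·CBB·ACA·ACA·C·CBB·C·C·CBB·C·CBB·ACA·ACA·CBB·ACA·ACA·CBB·ACA·ACA·C·CBB·C·C·CBB·C·CBB·ACA·ACA
    A ↦ C
    B ↦ ACA
    C ↦ CBB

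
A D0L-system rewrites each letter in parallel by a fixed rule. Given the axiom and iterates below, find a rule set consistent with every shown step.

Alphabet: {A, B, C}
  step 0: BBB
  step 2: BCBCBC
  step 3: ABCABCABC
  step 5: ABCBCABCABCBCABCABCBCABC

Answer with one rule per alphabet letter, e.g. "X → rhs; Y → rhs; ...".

  step 2 ⇒ step 3: BCBCBC ⇒ A·BC·A·BC·A·BC
    B ↦ A
    C ↦ BC
    A ↦ BC  (constrained at step 3)

A->BC, B->A, C->BC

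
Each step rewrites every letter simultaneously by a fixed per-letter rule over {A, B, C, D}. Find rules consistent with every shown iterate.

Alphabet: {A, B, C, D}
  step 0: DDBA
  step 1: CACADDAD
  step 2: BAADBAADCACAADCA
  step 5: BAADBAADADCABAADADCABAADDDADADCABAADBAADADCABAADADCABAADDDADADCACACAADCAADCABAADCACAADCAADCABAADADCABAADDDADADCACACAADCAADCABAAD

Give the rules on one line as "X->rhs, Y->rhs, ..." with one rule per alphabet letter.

A->AD, B->DD, C->BA, D->CA

  step 1 ⇒ step 2: CACADDAD ⇒ BA·AD·BA·AD·CA·CA·AD·CA
    A ↦ AD
    C ↦ BA
    D ↦ CA
  step 0 ⇒ step 1: DDBA ⇒ CA·CA·DD·AD
    B ↦ DD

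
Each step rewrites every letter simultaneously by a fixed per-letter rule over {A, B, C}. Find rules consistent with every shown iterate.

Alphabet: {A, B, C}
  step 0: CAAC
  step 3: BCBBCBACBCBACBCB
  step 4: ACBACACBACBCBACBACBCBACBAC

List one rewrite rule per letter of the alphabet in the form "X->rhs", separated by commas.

  step 3 ⇒ step 4: BCBBCBACBCBACBCB ⇒ AC·B·AC·AC·B·AC·BC·B·AC·B·AC·BC·B·AC·B·AC
    A ↦ BC
    B ↦ AC
    C ↦ B

A->BC, B->AC, C->B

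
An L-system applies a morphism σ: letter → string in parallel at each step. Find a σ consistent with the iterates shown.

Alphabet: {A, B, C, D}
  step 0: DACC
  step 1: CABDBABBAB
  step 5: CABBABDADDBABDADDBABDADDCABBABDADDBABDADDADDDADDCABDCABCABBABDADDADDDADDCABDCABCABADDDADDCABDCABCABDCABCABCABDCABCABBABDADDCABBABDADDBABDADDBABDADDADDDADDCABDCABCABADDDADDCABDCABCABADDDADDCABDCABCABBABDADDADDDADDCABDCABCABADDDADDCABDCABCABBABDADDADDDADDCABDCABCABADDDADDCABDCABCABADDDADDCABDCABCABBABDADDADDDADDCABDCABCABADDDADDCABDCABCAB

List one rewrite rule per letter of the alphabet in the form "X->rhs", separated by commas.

  step 0 ⇒ step 1: DACC ⇒ CAB·D·BAB·BAB
    A ↦ D
    C ↦ BAB
    D ↦ CAB
    B ↦ ADD  (constrained at step 1)

A->D, B->ADD, C->BAB, D->CAB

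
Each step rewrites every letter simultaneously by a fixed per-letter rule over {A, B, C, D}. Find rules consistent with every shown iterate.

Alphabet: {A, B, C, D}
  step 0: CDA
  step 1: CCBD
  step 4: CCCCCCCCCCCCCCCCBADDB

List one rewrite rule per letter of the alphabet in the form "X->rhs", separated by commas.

A->D, B->AD, C->CC, D->B

  step 0 ⇒ step 1: CDA ⇒ CC·B·D
    A ↦ D
    C ↦ CC
    D ↦ B
    B ↦ AD  (constrained at step 1)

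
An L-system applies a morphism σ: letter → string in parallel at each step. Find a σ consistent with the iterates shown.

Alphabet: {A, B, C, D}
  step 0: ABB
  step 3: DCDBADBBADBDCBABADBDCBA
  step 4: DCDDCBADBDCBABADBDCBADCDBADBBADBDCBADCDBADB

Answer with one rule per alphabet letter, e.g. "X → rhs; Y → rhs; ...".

A->DB, B->BA, C->D, D->DC

  step 3 ⇒ step 4: DCDBADBBADBDCBABADBDCBA ⇒ DC·D·DC·BA·DB·DC·BA·BA·DB·DC·BA·DC·D·BA·DB·BA·DB·DC·BA·DC·D·BA·DB
    A ↦ DB
    B ↦ BA
    C ↦ D
    D ↦ DC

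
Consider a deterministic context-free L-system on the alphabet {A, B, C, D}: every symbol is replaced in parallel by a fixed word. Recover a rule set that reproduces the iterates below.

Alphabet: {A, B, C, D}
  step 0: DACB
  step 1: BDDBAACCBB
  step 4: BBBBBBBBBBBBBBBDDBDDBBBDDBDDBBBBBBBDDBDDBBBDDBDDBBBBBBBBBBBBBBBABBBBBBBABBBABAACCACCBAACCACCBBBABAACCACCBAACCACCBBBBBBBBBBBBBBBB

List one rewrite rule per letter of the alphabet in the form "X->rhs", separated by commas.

A->BA, B->BB, C->ACC, D->BDD

  step 0 ⇒ step 1: DACB ⇒ BDD·BA·ACC·BB
    A ↦ BA
    B ↦ BB
    C ↦ ACC
    D ↦ BDD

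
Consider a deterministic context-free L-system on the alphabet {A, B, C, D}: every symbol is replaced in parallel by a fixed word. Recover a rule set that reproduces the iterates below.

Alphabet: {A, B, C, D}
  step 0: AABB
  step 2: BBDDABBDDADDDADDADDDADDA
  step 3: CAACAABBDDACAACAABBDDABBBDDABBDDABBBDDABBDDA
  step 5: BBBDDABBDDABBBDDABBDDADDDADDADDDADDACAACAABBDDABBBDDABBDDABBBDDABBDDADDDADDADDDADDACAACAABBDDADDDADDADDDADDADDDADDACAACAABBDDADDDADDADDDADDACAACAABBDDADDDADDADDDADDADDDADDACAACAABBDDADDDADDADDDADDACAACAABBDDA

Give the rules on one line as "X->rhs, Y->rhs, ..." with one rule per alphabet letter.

  step 2 ⇒ step 3: BBDDABBDDADDDADDADDDADDA ⇒ CAA·CAA·B·B·DDA·CAA·CAA·B·B·DDA·B·B·B·DDA·B·B·DDA·B·B·B·DDA·B·B·DDA
    A ↦ DDA
    B ↦ CAA
    D ↦ B
    C ↦ D  (constrained at step 3)

A->DDA, B->CAA, C->D, D->B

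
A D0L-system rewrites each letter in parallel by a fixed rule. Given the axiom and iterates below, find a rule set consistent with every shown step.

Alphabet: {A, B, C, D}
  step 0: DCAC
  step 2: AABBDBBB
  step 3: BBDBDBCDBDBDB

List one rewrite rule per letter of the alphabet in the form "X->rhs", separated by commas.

  step 2 ⇒ step 3: AABBDBBB ⇒ B·B·DB·DB·C·DB·DB·DB
    A ↦ B
    B ↦ DB
    D ↦ C
    C ↦ AA  (constrained at step 0)

A->B, B->DB, C->AA, D->C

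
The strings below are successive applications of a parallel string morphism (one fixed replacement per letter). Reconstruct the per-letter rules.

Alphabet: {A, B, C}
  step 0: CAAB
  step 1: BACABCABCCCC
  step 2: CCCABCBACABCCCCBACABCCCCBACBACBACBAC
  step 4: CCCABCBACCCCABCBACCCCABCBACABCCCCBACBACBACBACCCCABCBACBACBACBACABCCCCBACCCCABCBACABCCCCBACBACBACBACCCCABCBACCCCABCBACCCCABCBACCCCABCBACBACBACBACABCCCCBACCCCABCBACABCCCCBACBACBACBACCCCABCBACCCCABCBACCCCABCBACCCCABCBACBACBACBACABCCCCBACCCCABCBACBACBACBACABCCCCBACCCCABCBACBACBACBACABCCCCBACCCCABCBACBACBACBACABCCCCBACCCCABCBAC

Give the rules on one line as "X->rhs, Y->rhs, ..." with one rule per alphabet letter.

A->ABC, B->CCC, C->BAC

  step 1 ⇒ step 2: BACABCABCCCC ⇒ CCC·ABC·BAC·ABC·CCC·BAC·ABC·CCC·BAC·BAC·BAC·BAC
    A ↦ ABC
    B ↦ CCC
    C ↦ BAC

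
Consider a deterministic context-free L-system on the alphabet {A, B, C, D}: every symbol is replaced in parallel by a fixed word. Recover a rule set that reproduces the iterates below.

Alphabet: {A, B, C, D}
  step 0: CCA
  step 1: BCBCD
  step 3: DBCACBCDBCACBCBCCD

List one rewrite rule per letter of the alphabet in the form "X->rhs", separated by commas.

A->D, B->AC, C->BC, D->CD

  step 0 ⇒ step 1: CCA ⇒ BC·BC·D
    A ↦ D
    C ↦ BC
    B ↦ AC  (constrained at step 1)
    D ↦ CD  (constrained at step 1)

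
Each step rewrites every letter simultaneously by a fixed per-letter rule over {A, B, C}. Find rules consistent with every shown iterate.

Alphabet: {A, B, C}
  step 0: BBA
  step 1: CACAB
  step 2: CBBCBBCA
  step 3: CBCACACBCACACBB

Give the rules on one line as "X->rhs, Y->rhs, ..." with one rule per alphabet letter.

  step 2 ⇒ step 3: CBBCBBCA ⇒ CB·CA·CA·CB·CA·CA·CB·B
    A ↦ B
    B ↦ CA
    C ↦ CB

A->B, B->CA, C->CB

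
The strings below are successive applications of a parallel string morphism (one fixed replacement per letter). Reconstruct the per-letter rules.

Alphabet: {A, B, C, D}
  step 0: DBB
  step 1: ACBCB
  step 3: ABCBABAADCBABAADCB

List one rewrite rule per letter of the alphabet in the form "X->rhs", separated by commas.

  step 0 ⇒ step 1: DBB ⇒ A·CB·CB
    B ↦ CB
    D ↦ A
    A ↦ AB  (constrained at step 1)
    C ↦ AD  (constrained at step 1)

A->AB, B->CB, C->AD, D->A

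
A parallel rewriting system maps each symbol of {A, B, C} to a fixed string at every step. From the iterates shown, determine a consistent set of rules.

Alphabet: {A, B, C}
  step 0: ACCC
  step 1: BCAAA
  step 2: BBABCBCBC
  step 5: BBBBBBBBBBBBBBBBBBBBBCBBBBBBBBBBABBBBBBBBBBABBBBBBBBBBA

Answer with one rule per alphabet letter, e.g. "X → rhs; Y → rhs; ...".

A->BC, B->BB, C->A

  step 1 ⇒ step 2: BCAAA ⇒ BB·A·BC·BC·BC
    A ↦ BC
    B ↦ BB
    C ↦ A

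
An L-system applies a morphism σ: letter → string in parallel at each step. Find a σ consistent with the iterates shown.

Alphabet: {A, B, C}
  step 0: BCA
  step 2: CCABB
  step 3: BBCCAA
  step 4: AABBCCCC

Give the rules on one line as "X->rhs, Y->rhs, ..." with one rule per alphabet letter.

A->CC, B->A, C->B

  step 3 ⇒ step 4: BBCCAA ⇒ A·A·B·B·CC·CC
    A ↦ CC
    B ↦ A
    C ↦ B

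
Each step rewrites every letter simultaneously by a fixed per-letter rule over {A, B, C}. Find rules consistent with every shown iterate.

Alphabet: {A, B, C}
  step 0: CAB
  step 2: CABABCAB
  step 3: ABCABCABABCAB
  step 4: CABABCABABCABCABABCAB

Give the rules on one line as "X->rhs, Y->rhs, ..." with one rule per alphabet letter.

A->C, B->AB, C->AB

  step 3 ⇒ step 4: ABCABCABABCAB ⇒ C·AB·AB·C·AB·AB·C·AB·C·AB·AB·C·AB
    A ↦ C
    B ↦ AB
    C ↦ AB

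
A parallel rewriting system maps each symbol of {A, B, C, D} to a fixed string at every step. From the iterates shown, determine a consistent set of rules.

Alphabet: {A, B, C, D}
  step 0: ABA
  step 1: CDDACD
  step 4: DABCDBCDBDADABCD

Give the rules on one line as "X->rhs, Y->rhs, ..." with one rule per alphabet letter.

A->CD, B->DA, C->D, D->B

  step 0 ⇒ step 1: ABA ⇒ CD·DA·CD
    A ↦ CD
    B ↦ DA
    C ↦ D  (constrained at step 1)
    D ↦ B  (constrained at step 1)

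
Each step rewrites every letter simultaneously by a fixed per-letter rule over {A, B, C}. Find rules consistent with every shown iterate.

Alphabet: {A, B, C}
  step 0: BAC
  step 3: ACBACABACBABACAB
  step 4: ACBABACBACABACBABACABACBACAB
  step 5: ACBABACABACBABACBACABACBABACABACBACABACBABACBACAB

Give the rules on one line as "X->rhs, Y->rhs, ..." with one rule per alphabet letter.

  step 4 ⇒ step 5: ACBABACBACABACBABACABACBACAB ⇒ AC·B·AB·AC·AB·AC·B·AB·AC·B·AC·AB·AC·B·AB·AC·AB·AC·B·AC·AB·AC·B·AB·AC·B·AC·AB
    A ↦ AC
    B ↦ AB
    C ↦ B

A->AC, B->AB, C->B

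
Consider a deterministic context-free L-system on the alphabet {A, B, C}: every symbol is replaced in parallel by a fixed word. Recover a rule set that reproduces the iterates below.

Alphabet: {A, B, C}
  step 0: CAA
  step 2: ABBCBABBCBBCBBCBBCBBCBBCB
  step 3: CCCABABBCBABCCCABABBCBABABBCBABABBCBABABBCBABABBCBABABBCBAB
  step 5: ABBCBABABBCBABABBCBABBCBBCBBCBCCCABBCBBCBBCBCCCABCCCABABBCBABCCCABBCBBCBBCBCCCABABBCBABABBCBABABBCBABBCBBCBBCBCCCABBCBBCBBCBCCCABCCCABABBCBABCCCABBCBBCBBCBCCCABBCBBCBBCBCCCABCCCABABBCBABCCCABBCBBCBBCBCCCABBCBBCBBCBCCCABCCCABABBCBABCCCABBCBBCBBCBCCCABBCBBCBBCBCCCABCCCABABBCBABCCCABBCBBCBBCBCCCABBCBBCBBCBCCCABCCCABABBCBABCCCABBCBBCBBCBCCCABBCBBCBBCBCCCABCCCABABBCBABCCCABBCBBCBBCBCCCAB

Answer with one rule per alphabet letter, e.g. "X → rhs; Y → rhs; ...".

  step 2 ⇒ step 3: ABBCBABBCBBCBBCBBCBBCBBCB ⇒ CCC·AB·AB·BCB·AB·CCC·AB·AB·BCB·AB·AB·BCB·AB·AB·BCB·AB·AB·BCB·AB·AB·BCB·AB·AB·BCB·AB
    A ↦ CCC
    B ↦ AB
    C ↦ BCB

A->CCC, B->AB, C->BCB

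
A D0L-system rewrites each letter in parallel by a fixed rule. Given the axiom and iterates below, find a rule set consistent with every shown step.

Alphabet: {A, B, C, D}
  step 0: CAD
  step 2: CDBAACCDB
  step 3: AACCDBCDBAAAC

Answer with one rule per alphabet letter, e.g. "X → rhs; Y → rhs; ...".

  step 2 ⇒ step 3: CDBAACCDB ⇒ A·A·C·CDB·CDB·A·A·A·C
    A ↦ CDB
    B ↦ C
    C ↦ A
    D ↦ A

A->CDB, B->C, C->A, D->A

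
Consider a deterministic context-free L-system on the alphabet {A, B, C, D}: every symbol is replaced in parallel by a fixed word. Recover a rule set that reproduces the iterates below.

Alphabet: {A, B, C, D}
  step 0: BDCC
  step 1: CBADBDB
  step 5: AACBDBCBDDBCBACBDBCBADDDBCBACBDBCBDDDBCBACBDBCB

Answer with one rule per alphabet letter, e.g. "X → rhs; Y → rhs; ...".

  step 0 ⇒ step 1: BDCC ⇒ CB·A·DB·DB
    B ↦ CB
    C ↦ DB
    D ↦ A
    A ↦ D  (constrained at step 1)

A->D, B->CB, C->DB, D->A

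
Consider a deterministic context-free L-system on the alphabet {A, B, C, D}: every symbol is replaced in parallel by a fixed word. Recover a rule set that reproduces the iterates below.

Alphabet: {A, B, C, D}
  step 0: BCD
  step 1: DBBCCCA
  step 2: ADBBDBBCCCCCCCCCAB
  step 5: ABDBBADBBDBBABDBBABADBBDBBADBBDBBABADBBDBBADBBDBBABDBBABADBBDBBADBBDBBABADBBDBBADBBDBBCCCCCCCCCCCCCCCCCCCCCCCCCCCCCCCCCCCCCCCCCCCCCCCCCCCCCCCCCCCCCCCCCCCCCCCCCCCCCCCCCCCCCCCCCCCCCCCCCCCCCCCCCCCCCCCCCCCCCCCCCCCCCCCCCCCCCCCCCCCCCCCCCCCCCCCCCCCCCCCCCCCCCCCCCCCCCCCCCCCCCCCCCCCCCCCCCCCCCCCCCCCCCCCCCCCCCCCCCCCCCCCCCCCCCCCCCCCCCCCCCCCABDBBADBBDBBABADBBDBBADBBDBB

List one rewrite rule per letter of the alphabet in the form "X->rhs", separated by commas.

  step 1 ⇒ step 2: DBBCCCA ⇒ A·DBB·DBB·CCC·CCC·CCC·AB
    A ↦ AB
    B ↦ DBB
    C ↦ CCC
    D ↦ A

A->AB, B->DBB, C->CCC, D->A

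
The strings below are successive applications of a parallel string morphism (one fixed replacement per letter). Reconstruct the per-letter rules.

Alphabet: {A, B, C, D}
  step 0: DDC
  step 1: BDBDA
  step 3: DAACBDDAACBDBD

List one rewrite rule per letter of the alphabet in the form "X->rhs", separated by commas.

A->D, B->AC, C->A, D->BD

  step 0 ⇒ step 1: DDC ⇒ BD·BD·A
    C ↦ A
    D ↦ BD
    A ↦ D  (constrained at step 1)
    B ↦ AC  (constrained at step 1)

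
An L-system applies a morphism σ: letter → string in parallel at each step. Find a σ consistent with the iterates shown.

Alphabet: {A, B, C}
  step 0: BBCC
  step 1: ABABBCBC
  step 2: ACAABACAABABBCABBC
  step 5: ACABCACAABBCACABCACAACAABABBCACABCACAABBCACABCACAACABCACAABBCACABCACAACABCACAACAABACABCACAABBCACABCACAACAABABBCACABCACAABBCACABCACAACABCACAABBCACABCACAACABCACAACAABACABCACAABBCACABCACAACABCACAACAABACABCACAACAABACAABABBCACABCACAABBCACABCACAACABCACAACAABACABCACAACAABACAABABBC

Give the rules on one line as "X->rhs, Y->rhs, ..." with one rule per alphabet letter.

A->ACA, B->AB, C->BC

  step 1 ⇒ step 2: ABABBCBC ⇒ ACA·AB·ACA·AB·AB·BC·AB·BC
    A ↦ ACA
    B ↦ AB
    C ↦ BC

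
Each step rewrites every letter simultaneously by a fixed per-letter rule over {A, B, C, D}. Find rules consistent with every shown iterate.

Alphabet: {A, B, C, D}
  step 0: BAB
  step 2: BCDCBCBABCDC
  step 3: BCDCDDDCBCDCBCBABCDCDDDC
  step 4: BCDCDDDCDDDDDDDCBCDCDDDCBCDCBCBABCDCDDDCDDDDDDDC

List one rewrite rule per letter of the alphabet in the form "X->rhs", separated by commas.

A->BA, B->BC, C->DC, D->DD

  step 3 ⇒ step 4: BCDCDDDCBCDCBCBABCDCDDDC ⇒ BC·DC·DD·DC·DD·DD·DD·DC·BC·DC·DD·DC·BC·DC·BC·BA·BC·DC·DD·DC·DD·DD·DD·DC
    A ↦ BA
    B ↦ BC
    C ↦ DC
    D ↦ DD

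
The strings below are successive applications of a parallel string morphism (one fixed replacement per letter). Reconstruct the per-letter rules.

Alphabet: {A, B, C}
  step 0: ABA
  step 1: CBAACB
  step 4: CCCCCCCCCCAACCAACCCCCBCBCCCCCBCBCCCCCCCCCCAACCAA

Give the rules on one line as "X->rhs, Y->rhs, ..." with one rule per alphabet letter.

A->CB, B->AA, C->CC

  step 0 ⇒ step 1: ABA ⇒ CB·AA·CB
    A ↦ CB
    B ↦ AA
    C ↦ CC  (constrained at step 1)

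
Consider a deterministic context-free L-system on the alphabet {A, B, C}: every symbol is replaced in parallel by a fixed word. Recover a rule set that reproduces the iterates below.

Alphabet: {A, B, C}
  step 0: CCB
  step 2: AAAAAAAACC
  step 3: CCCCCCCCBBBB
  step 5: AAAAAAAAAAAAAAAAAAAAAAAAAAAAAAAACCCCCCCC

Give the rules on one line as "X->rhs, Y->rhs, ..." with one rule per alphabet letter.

  step 2 ⇒ step 3: AAAAAAAACC ⇒ C·C·C·C·C·C·C·C·BB·BB
    A ↦ C
    C ↦ BB
    B ↦ AA  (constrained at step 0)

A->C, B->AA, C->BB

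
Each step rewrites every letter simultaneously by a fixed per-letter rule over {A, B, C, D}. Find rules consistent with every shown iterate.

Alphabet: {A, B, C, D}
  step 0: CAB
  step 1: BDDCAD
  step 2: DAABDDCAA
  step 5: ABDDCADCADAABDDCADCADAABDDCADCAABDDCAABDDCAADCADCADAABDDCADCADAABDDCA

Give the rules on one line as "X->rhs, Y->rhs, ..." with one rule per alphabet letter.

  step 1 ⇒ step 2: BDDCAD ⇒ D·A·A·BD·DCA·A
    A ↦ DCA
    B ↦ D
    C ↦ BD
    D ↦ A

A->DCA, B->D, C->BD, D->A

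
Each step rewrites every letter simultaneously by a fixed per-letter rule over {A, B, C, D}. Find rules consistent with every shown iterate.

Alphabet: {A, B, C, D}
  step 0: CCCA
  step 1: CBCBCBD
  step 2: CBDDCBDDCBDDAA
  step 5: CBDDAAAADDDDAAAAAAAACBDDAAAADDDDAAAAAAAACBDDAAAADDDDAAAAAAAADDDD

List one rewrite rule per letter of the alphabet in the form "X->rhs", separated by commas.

A->D, B->DD, C->CB, D->AA

  step 1 ⇒ step 2: CBCBCBD ⇒ CB·DD·CB·DD·CB·DD·AA
    B ↦ DD
    C ↦ CB
    D ↦ AA
  step 0 ⇒ step 1: CCCA ⇒ CB·CB·CB·D
    A ↦ D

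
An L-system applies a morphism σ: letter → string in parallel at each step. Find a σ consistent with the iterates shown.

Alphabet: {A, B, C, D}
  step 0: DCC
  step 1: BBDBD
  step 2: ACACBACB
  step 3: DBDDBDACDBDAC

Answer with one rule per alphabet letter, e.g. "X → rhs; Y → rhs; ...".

  step 2 ⇒ step 3: ACACBACB ⇒ D·BD·D·BD·AC·D·BD·AC
    A ↦ D
    B ↦ AC
    C ↦ BD
  step 0 ⇒ step 1: DCC ⇒ B·BD·BD
    D ↦ B

A->D, B->AC, C->BD, D->B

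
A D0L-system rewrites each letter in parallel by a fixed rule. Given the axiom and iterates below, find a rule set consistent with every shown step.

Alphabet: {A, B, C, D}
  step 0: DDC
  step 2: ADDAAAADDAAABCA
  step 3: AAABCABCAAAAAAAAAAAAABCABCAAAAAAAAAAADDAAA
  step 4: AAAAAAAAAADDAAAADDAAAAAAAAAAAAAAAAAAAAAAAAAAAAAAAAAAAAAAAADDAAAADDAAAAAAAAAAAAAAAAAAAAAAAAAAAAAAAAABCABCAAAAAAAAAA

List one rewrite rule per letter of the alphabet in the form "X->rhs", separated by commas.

A->AAA, B->AD, C->D, D->BCA

  step 3 ⇒ step 4: AAABCABCAAAAAAAAAAAAABCABCAAAAAAAAAAADDAAA ⇒ AAA·AAA·AAA·AD·D·AAA·AD·D·AAA·AAA·AAA·AAA·AAA·AAA·AAA·AAA·AAA·AAA·AAA·AAA·AAA·AD·D·AAA·AD·D·AAA·AAA·AAA·AAA·AAA·AAA·AAA·AAA·AAA·AAA·AAA·BCA·BCA·AAA·AAA·AAA
    A ↦ AAA
    B ↦ AD
    C ↦ D
    D ↦ BCA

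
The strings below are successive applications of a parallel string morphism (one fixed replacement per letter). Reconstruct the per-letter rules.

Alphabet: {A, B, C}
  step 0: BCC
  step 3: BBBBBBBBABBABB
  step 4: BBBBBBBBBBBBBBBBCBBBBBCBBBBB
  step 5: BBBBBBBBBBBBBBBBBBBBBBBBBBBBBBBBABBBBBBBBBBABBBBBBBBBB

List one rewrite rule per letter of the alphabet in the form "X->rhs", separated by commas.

  step 4 ⇒ step 5: BBBBBBBBBBBBBBBBCBBBBBCBBBBB ⇒ BB·BB·BB·BB·BB·BB·BB·BB·BB·BB·BB·BB·BB·BB·BB·BB·A·BB·BB·BB·BB·BB·A·BB·BB·BB·BB·BB
    B ↦ BB
    C ↦ A
  step 3 ⇒ step 4: BBBBBBBBABBABB ⇒ BB·BB·BB·BB·BB·BB·BB·BB·CB·BB·BB·CB·BB·BB
    A ↦ CB

A->CB, B->BB, C->A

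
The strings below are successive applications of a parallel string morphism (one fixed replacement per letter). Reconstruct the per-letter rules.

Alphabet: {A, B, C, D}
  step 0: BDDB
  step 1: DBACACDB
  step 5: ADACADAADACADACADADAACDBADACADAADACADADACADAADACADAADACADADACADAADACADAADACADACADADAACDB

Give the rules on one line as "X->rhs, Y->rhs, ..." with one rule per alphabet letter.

A->AD, B->DB, C->A, D->AC

  step 0 ⇒ step 1: BDDB ⇒ DB·AC·AC·DB
    B ↦ DB
    D ↦ AC
    A ↦ AD  (constrained at step 1)
    C ↦ A  (constrained at step 1)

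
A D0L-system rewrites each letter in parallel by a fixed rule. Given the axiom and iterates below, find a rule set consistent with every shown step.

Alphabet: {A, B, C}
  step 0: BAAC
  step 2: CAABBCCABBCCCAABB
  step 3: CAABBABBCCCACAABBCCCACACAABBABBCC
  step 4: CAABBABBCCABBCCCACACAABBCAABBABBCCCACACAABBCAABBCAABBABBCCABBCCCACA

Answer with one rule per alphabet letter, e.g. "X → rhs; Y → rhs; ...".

A->ABB, B->C, C->CA

  step 3 ⇒ step 4: CAABBABBCCCACAABBCCCACACAABBABBCC ⇒ CA·ABB·ABB·C·C·ABB·C·C·CA·CA·CA·ABB·CA·ABB·ABB·C·C·CA·CA·CA·ABB·CA·ABB·CA·ABB·ABB·C·C·ABB·C·C·CA·CA
    A ↦ ABB
    B ↦ C
    C ↦ CA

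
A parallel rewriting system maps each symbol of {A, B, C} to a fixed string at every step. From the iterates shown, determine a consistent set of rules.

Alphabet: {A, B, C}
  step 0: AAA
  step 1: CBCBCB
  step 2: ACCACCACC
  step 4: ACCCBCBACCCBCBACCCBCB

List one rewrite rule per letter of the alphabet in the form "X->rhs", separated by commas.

  step 1 ⇒ step 2: CBCBCB ⇒ A·CC·A·CC·A·CC
    B ↦ CC
    C ↦ A
  step 0 ⇒ step 1: AAA ⇒ CB·CB·CB
    A ↦ CB

A->CB, B->CC, C->A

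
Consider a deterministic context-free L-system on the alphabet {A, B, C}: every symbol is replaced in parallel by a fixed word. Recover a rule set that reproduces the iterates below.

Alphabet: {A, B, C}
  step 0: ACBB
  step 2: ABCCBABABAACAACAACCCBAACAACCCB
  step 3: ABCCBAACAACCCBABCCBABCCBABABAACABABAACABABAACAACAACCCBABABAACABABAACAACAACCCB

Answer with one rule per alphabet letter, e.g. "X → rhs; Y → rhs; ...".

  step 2 ⇒ step 3: ABCCBABABAACAACAACCCBAACAACCCB ⇒ AB·CCB·AAC·AAC·CCB·AB·CCB·AB·CCB·AB·AB·AAC·AB·AB·AAC·AB·AB·AAC·AAC·AAC·CCB·AB·AB·AAC·AB·AB·AAC·AAC·AAC·CCB
    A ↦ AB
    B ↦ CCB
    C ↦ AAC

A->AB, B->CCB, C->AAC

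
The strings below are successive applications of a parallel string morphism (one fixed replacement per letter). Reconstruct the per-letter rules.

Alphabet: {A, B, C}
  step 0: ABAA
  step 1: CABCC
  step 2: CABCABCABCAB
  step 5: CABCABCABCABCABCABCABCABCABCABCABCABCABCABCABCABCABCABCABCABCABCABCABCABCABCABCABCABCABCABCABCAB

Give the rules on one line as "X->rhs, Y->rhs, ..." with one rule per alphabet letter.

  step 1 ⇒ step 2: CABCC ⇒ CAB·C·AB·CAB·CAB
    A ↦ C
    B ↦ AB
    C ↦ CAB

A->C, B->AB, C->CAB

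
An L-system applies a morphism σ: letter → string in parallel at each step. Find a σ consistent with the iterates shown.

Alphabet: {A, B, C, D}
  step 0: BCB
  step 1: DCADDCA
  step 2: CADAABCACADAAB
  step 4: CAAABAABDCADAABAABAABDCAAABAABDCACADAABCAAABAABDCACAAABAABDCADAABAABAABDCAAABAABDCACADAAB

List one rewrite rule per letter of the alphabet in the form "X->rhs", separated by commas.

  step 1 ⇒ step 2: DCADDCA ⇒ CA·D·AAB·CA·CA·D·AAB
    A ↦ AAB
    C ↦ D
    D ↦ CA
  step 0 ⇒ step 1: BCB ⇒ DCA·D·DCA
    B ↦ DCA

A->AAB, B->DCA, C->D, D->CA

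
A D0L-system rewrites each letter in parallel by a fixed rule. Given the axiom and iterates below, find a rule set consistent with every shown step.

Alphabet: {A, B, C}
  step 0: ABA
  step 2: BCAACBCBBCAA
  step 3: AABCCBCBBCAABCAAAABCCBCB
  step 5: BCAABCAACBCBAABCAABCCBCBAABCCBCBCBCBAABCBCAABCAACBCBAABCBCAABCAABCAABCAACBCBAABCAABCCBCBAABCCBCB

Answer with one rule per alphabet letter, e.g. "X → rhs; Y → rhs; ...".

  step 2 ⇒ step 3: BCAACBCBBCAA ⇒ AA·BC·CB·CB·BC·AA·BC·AA·AA·BC·CB·CB
    A ↦ CB
    B ↦ AA
    C ↦ BC

A->CB, B->AA, C->BC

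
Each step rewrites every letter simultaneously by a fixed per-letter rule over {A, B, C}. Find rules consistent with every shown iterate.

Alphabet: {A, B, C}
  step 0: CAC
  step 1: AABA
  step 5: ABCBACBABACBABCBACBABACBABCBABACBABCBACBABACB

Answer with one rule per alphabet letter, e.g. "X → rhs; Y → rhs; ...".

A->AB, B->CB, C->A

  step 0 ⇒ step 1: CAC ⇒ A·AB·A
    A ↦ AB
    C ↦ A
    B ↦ CB  (constrained at step 1)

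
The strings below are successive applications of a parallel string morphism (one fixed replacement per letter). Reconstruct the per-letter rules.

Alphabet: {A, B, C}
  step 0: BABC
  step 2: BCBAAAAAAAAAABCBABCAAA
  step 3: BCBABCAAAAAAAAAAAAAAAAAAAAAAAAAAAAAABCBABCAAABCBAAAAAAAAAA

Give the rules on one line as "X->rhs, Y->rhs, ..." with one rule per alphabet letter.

A->AAA, B->BC, C->BA

  step 2 ⇒ step 3: BCBAAAAAAAAAABCBABCAAA ⇒ BC·BA·BC·AAA·AAA·AAA·AAA·AAA·AAA·AAA·AAA·AAA·AAA·BC·BA·BC·AAA·BC·BA·AAA·AAA·AAA
    A ↦ AAA
    B ↦ BC
    C ↦ BA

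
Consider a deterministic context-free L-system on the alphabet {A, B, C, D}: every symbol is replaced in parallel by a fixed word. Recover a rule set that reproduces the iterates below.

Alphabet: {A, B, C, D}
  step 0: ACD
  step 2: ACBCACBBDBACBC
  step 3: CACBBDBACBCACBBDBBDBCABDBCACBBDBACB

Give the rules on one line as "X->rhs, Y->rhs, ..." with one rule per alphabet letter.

A->C, B->BDB, C->ACB, D->CA

  step 2 ⇒ step 3: ACBCACBBDBACBC ⇒ C·ACB·BDB·ACB·C·ACB·BDB·BDB·CA·BDB·C·ACB·BDB·ACB
    A ↦ C
    B ↦ BDB
    C ↦ ACB
    D ↦ CA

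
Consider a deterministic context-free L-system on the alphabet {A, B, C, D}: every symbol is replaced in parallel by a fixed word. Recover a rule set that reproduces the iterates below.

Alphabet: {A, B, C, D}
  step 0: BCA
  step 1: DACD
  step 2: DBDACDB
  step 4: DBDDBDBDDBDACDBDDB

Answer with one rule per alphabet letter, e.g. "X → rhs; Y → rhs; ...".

A->D, B->D, C->AC, D->DB

  step 1 ⇒ step 2: DACD ⇒ DB·D·AC·DB
    A ↦ D
    C ↦ AC
    D ↦ DB
  step 0 ⇒ step 1: BCA ⇒ D·AC·D
    B ↦ D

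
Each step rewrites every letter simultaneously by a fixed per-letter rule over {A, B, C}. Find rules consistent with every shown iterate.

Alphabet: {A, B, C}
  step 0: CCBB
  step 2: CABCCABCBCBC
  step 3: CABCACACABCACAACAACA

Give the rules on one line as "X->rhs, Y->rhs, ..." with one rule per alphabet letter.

A->BC, B->A, C->CA

  step 2 ⇒ step 3: CABCCABCBCBC ⇒ CA·BC·A·CA·CA·BC·A·CA·A·CA·A·CA
    A ↦ BC
    B ↦ A
    C ↦ CA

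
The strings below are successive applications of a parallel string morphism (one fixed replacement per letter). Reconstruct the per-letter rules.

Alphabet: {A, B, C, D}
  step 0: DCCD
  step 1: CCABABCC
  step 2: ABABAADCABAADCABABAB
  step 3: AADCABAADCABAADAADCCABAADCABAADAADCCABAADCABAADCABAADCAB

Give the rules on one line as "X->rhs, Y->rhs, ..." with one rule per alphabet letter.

  step 2 ⇒ step 3: ABABAADCABAADCABABAB ⇒ AAD·CAB·AAD·CAB·AAD·AAD·CC·AB·AAD·CAB·AAD·AAD·CC·AB·AAD·CAB·AAD·CAB·AAD·CAB
    A ↦ AAD
    B ↦ CAB
    C ↦ AB
    D ↦ CC

A->AAD, B->CAB, C->AB, D->CC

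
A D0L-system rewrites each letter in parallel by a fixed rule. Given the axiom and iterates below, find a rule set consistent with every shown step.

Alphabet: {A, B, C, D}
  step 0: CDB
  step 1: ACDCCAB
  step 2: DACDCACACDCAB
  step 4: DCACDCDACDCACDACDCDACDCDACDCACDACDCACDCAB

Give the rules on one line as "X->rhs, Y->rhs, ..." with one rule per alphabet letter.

A->D, B->CAB, C->AC, D->DC

  step 1 ⇒ step 2: ACDCCAB ⇒ D·AC·DC·AC·AC·D·CAB
    A ↦ D
    B ↦ CAB
    C ↦ AC
    D ↦ DC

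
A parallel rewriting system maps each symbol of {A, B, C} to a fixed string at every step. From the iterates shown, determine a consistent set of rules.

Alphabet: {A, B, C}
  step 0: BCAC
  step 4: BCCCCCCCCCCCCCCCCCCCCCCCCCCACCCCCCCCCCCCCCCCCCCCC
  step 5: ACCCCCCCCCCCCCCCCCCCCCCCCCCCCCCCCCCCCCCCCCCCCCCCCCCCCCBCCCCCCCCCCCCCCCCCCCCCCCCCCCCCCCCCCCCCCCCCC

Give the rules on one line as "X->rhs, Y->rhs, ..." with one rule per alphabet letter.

  step 4 ⇒ step 5: BCCCCCCCCCCCCCCCCCCCCCCCCCCACCCCCCCCCCCCCCCCCCCCC ⇒ AC·CC·CC·CC·CC·CC·CC·CC·CC·CC·CC·CC·CC·CC·CC·CC·CC·CC·CC·CC·CC·CC·CC·CC·CC·CC·CC·B·CC·CC·CC·CC·CC·CC·CC·CC·CC·CC·CC·CC·CC·CC·CC·CC·CC·CC·CC·CC·CC
    A ↦ B
    B ↦ AC
    C ↦ CC

A->B, B->AC, C->CC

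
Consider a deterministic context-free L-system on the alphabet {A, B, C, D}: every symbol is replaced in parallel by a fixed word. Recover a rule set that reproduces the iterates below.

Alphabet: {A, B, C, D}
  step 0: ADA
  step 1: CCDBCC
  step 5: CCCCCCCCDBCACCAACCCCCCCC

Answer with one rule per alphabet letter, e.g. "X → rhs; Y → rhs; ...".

A->CC, B->C, C->A, D->DB

  step 0 ⇒ step 1: ADA ⇒ CC·DB·CC
    A ↦ CC
    D ↦ DB
    B ↦ C  (constrained at step 1)
    C ↦ A  (constrained at step 1)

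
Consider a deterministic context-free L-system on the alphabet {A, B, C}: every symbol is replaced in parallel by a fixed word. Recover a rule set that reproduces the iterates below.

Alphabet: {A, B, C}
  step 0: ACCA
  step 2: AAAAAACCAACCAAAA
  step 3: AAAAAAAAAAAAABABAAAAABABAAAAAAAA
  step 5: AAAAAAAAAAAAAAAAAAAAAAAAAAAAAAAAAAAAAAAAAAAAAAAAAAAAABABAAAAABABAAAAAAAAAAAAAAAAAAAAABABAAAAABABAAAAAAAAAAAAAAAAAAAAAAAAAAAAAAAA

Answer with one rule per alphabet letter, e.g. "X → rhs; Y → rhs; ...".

A->AA, B->CC, C->AB

  step 2 ⇒ step 3: AAAAAACCAACCAAAA ⇒ AA·AA·AA·AA·AA·AA·AB·AB·AA·AA·AB·AB·AA·AA·AA·AA
    A ↦ AA
    C ↦ AB
    B ↦ CC  (constrained at step 3)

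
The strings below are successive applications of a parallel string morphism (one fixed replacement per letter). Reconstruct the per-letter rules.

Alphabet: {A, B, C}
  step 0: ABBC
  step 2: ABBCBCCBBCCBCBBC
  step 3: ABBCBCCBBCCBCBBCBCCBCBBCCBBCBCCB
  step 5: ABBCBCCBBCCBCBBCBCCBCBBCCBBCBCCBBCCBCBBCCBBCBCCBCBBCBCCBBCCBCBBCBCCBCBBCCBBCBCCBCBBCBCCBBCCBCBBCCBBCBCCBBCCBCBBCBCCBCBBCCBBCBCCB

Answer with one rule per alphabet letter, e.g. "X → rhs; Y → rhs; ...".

A->AB, B->BC, C->CB

  step 2 ⇒ step 3: ABBCBCCBBCCBCBBC ⇒ AB·BC·BC·CB·BC·CB·CB·BC·BC·CB·CB·BC·CB·BC·BC·CB
    A ↦ AB
    B ↦ BC
    C ↦ CB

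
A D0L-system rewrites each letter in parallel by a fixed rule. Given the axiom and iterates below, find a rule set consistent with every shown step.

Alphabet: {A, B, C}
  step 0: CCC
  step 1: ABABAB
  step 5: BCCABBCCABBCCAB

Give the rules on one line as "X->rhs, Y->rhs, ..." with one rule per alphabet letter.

  step 0 ⇒ step 1: CCC ⇒ AB·AB·AB
    C ↦ AB
    A ↦ B  (constrained at step 1)
    B ↦ C  (constrained at step 1)

A->B, B->C, C->AB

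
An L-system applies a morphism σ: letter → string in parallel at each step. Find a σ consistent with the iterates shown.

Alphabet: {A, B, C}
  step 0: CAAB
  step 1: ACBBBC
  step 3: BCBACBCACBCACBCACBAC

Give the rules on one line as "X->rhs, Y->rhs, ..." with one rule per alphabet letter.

A->B, B->BC, C->AC

  step 0 ⇒ step 1: CAAB ⇒ AC·B·B·BC
    A ↦ B
    B ↦ BC
    C ↦ AC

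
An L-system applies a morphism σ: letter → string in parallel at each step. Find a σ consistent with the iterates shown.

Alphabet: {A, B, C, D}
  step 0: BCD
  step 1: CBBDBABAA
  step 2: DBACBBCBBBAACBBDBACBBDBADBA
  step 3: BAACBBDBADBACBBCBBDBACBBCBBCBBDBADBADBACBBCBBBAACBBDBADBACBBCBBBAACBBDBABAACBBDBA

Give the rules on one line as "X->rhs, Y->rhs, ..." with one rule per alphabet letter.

A->DBA, B->CBB, C->DBA, D->BAA

  step 2 ⇒ step 3: DBACBBCBBBAACBBDBACBBDBADBA ⇒ BAA·CBB·DBA·DBA·CBB·CBB·DBA·CBB·CBB·CBB·DBA·DBA·DBA·CBB·CBB·BAA·CBB·DBA·DBA·CBB·CBB·BAA·CBB·DBA·BAA·CBB·DBA
    A ↦ DBA
    B ↦ CBB
    C ↦ DBA
    D ↦ BAA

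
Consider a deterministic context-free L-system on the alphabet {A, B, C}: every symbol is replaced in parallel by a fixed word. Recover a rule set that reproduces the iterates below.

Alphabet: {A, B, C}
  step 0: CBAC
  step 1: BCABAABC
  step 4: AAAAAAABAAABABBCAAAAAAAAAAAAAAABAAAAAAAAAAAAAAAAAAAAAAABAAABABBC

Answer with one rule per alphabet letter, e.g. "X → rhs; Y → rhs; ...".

A->AA, B->AB, C->BC

  step 0 ⇒ step 1: CBAC ⇒ BC·AB·AA·BC
    A ↦ AA
    B ↦ AB
    C ↦ BC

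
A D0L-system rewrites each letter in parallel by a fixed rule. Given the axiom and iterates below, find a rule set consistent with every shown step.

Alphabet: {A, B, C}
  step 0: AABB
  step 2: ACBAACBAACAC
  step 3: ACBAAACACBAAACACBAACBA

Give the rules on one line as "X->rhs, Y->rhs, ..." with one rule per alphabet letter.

  step 2 ⇒ step 3: ACBAACBAACAC ⇒ AC·BA·A·AC·AC·BA·A·AC·AC·BA·AC·BA
    A ↦ AC
    B ↦ A
    C ↦ BA

A->AC, B->A, C->BA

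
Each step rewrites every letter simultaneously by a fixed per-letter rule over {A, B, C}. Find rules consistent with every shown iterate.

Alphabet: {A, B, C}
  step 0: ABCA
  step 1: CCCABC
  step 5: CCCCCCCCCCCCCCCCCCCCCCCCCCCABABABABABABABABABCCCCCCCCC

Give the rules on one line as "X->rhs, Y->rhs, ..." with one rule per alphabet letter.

A->C, B->CC, C->AB

  step 0 ⇒ step 1: ABCA ⇒ C·CC·AB·C
    A ↦ C
    B ↦ CC
    C ↦ AB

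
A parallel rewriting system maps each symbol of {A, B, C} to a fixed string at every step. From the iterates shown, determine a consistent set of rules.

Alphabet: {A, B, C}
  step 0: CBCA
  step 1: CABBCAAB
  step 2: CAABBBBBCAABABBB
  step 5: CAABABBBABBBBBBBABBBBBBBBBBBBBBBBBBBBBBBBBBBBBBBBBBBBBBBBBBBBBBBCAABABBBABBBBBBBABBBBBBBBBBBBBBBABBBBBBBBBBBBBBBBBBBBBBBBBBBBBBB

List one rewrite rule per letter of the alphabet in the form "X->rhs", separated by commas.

  step 1 ⇒ step 2: CABBCAAB ⇒ CA·AB·BB·BB·CA·AB·AB·BB
    A ↦ AB
    B ↦ BB
    C ↦ CA

A->AB, B->BB, C->CA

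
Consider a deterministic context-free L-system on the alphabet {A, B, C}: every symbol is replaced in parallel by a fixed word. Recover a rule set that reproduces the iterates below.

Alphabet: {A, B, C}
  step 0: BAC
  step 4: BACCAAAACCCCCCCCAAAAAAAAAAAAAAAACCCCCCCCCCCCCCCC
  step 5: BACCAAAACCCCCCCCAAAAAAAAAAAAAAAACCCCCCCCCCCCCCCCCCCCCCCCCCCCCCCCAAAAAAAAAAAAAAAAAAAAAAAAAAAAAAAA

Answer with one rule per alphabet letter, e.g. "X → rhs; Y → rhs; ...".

A->CC, B->BA, C->AA

  step 4 ⇒ step 5: BACCAAAACCCCCCCCAAAAAAAAAAAAAAAACCCCCCCCCCCCCCCC ⇒ BA·CC·AA·AA·CC·CC·CC·CC·AA·AA·AA·AA·AA·AA·AA·AA·CC·CC·CC·CC·CC·CC·CC·CC·CC·CC·CC·CC·CC·CC·CC·CC·AA·AA·AA·AA·AA·AA·AA·AA·AA·AA·AA·AA·AA·AA·AA·AA
    A ↦ CC
    B ↦ BA
    C ↦ AA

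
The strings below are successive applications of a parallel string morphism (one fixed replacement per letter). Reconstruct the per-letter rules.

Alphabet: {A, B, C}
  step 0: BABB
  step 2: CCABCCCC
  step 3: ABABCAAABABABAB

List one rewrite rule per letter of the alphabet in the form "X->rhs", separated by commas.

A->C, B->AA, C->AB

  step 2 ⇒ step 3: CCABCCCC ⇒ AB·AB·C·AA·AB·AB·AB·AB
    A ↦ C
    B ↦ AA
    C ↦ AB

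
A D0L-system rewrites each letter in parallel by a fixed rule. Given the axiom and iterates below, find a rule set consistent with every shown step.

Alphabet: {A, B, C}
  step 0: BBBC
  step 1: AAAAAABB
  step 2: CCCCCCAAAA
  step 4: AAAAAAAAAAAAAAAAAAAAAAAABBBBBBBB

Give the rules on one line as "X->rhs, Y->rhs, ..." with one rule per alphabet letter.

A->C, B->AA, C->BB

  step 1 ⇒ step 2: AAAAAABB ⇒ C·C·C·C·C·C·AA·AA
    A ↦ C
    B ↦ AA
  step 0 ⇒ step 1: BBBC ⇒ AA·AA·AA·BB
    C ↦ BB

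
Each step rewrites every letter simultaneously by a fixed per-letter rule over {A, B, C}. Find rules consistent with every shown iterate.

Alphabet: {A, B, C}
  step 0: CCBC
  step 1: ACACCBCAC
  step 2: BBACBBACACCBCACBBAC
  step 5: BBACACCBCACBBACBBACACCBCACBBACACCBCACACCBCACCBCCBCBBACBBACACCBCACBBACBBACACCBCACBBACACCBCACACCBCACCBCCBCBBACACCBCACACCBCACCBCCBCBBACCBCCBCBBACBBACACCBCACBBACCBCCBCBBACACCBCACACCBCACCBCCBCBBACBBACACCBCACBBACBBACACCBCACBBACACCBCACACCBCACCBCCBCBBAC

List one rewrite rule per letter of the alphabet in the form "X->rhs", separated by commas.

A->BB, B->CBC, C->AC

  step 1 ⇒ step 2: ACACCBCAC ⇒ BB·AC·BB·AC·AC·CBC·AC·BB·AC
    A ↦ BB
    B ↦ CBC
    C ↦ AC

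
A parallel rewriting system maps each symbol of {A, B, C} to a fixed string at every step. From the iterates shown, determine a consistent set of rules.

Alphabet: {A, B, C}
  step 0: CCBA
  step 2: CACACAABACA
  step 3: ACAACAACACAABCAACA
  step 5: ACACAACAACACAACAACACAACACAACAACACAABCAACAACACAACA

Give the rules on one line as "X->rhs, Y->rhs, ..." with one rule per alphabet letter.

A->CA, B->AB, C->A

  step 2 ⇒ step 3: CACACAABACA ⇒ A·CA·A·CA·A·CA·CA·AB·CA·A·CA
    A ↦ CA
    B ↦ AB
    C ↦ A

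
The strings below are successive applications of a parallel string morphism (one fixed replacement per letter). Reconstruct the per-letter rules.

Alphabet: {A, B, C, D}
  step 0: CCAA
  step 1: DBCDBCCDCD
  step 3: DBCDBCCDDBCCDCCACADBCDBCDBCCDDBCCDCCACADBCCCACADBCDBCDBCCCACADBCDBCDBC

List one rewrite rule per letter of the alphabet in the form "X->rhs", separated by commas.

A->CD, B->ACA, C->DBC, D->CC

  step 0 ⇒ step 1: CCAA ⇒ DBC·DBC·CD·CD
    A ↦ CD
    C ↦ DBC
    B ↦ ACA  (constrained at step 1)
    D ↦ CC  (constrained at step 1)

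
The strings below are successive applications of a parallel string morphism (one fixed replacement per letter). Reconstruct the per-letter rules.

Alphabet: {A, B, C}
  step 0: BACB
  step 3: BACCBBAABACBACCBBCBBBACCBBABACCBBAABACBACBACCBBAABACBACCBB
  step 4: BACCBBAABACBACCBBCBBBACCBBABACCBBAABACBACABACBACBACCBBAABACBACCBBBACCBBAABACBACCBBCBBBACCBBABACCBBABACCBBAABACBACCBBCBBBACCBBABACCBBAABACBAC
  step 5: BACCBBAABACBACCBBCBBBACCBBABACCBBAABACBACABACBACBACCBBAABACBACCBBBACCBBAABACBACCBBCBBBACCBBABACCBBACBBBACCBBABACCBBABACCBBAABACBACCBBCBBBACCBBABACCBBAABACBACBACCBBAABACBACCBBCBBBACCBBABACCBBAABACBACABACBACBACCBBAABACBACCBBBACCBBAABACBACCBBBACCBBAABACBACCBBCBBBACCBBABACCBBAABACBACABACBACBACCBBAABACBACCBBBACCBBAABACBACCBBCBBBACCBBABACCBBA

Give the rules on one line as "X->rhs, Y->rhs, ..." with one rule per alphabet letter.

  step 4 ⇒ step 5: BACCBBAABACBACCBBCBBBACCBBABACCBBAABACBACABACBACBACCBBAABACBACCBBBACCBBAABACBACCBBCBBBACCBBABACCBBABACCBBAABACBACCBBCBBBACCBBABACCBBAABACBAC ⇒ BAC·CBB·A·A·BAC·BAC·CBB·CBB·BAC·CBB·A·BAC·CBB·A·A·BAC·BAC·A·BAC·BAC·BAC·CBB·A·A·BAC·BAC·CBB·BAC·CBB·A·A·BAC·BAC·CBB·CBB·BAC·CBB·A·BAC·CBB·A·CBB·BAC·CBB·A·BAC·CBB·A·BAC·CBB·A·A·BAC·BAC·CBB·CBB·BAC·CBB·A·BAC·CBB·A·A·BAC·BAC·BAC·CBB·A·A·BAC·BAC·CBB·CBB·BAC·CBB·A·BAC·CBB·A·A·BAC·BAC·A·BAC·BAC·BAC·CBB·A·A·BAC·BAC·CBB·BAC·CBB·A·A·BAC·BAC·CBB·BAC·CBB·A·A·BAC·BAC·CBB·CBB·BAC·CBB·A·BAC·CBB·A·A·BAC·BAC·A·BAC·BAC·BAC·CBB·A·A·BAC·BAC·CBB·BAC·CBB·A·A·BAC·BAC·CBB·CBB·BAC·CBB·A·BAC·CBB·A
    A ↦ CBB
    B ↦ BAC
    C ↦ A

A->CBB, B->BAC, C->A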